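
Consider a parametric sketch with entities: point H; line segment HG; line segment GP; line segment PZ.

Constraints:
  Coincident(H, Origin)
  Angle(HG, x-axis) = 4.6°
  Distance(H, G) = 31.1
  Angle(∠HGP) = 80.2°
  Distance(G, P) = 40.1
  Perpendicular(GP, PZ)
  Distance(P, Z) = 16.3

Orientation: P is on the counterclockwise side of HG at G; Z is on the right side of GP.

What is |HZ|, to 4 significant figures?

58.44

∠HGP = 80.2°, so GP runs at 4.6° + (180° − 80.2°) = 104.4° from the x-axis; with |GP| = 40.1, P = G + 40.1·(cos 104.4°, sin 104.4°) = (21.03, 41.33). The perpendicularity gives PZ at right angles to GP; with |PZ| = 16.3 on the right of GP, Z = P + 16.3·(0.9686, 0.2487) = (36.82, 45.39). Then |HZ| = |Z − H| = 58.44.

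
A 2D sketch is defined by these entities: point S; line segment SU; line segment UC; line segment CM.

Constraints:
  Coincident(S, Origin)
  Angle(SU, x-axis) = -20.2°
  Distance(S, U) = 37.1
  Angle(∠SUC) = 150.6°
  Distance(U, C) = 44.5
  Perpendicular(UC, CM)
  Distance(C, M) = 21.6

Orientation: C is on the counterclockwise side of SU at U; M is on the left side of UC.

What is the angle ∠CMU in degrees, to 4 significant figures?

64.11°

S is at the origin; SU runs at -20.2° with length 37.1, so U = 37.1·(cos -20.2°, sin -20.2°) = (34.82, -12.81). ∠SUC = 150.6°, so UC runs at -20.2° + (180° − 150.6°) = 9.200° from the x-axis; with |UC| = 44.5, C = U + 44.5·(cos 9.200°, sin 9.200°) = (78.75, -5.696). UC is perpendicular to CM; with |CM| = 21.6 on the left of UC, M = C + 21.6·(-0.1599, 0.9871) = (75.29, 15.63). Then cos ∠CMU = MC·MU / (|MC||MU|), giving 64.11°.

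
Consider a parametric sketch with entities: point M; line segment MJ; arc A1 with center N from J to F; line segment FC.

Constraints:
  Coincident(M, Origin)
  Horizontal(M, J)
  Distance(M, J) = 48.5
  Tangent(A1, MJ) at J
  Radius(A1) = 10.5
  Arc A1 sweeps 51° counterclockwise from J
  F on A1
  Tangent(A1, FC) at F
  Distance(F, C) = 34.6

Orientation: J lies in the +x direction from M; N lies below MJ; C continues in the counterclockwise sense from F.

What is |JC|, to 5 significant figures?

42.937

On A1, J sits at bearing 90° from N; a 51° counterclockwise sweep puts F at bearing 141°, so F = N + 10.5·(cos 141°, sin 141°) = (40.340, -3.8921). The tangent condition forces NF to be normal to FC, so FC runs along (−sin 141°, cos 141°); with |FC| = 34.6, C = (18.565, -30.781). Then |JC| = |C − J| = 42.937.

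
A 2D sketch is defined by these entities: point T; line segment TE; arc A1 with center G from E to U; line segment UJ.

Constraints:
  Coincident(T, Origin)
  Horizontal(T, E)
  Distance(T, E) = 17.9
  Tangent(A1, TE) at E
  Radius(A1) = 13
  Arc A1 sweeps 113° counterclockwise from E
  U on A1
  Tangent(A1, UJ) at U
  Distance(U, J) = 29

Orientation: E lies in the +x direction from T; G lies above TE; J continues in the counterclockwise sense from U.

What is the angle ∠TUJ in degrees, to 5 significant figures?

98.188°

T is at the origin; T and E share the same y with |TE| = 17.9 and E on the +x side, so E = (17.900, 0.0000). Tangency of A1 to TE means the radius GE is perpendicular to TE, so G = E + (0, 13) = (17.900, 13.000). On A1, E sits at bearing -90° from G; a 113° counterclockwise sweep puts U at bearing 23°, so U = G + 13.0·(cos 23°, sin 23°) = (29.867, 18.080). The tangent condition forces GU to be normal to UJ, so UJ runs along (−sin 23°, cos 23°); with |UJ| = 29.0, J = (18.535, 44.774). Then cos ∠TUJ = UT·UJ / (|UT||UJ|), giving 98.188°.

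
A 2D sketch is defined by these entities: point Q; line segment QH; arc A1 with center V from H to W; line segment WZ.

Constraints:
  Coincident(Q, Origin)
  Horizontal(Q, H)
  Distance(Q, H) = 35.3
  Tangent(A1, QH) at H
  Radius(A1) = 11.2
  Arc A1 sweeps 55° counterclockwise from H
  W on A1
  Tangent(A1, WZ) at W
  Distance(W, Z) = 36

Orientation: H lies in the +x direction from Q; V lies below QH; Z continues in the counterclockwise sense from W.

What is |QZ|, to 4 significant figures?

34.70

On A1, H sits at bearing 90° from V; a 55° counterclockwise sweep puts W at bearing 145°, so W = V + 11.2·(cos 145°, sin 145°) = (26.13, -4.776). The tangent condition forces VW to be normal to WZ, so WZ runs along (−sin 145°, cos 145°); with |WZ| = 36.0, Z = (5.477, -34.27). Then |QZ| = |Z − Q| = 34.70.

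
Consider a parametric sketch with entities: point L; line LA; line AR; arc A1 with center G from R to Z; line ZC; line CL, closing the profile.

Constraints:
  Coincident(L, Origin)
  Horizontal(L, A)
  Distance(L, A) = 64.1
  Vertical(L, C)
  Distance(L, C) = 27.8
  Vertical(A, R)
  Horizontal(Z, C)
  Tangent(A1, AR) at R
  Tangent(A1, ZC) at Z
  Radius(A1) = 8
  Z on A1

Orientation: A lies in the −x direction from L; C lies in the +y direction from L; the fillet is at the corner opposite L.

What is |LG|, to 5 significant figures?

59.492

L is at the origin; LA is horizontal with |LA| = 64.1 and A on the −x side, so A = (-64.100, 0.0000). L and C share the same x with |LC| = 27.8 and C on the +y side, so C = (0.0000, 27.800). The virtual corner opposite L is at (-64.100, 27.800). Since A1 is tangent to AR there, GR ⟂ AR and A1 meets ZC tangentially, so GZ is at right angles to ZC, with radius 8.0, so the center G sits 8.0 in from both sides at G = (-56.100, 19.800). Then |LG| = |G − L| = 59.492.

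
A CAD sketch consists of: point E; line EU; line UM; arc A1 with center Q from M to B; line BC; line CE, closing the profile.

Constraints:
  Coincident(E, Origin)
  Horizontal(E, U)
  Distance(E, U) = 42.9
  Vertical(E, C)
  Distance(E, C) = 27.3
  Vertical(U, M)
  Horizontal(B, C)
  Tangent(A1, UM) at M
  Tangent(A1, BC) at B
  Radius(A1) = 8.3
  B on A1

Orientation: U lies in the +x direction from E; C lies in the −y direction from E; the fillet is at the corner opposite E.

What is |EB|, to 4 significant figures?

44.07

E is at the origin; E and U share the same y with |EU| = 42.9 and U on the +x side, so U = (42.90, 0.000). E and C share the same x with |EC| = 27.3 and C on the −y side, so C = (0.000, -27.30). The virtual corner opposite E is at (42.90, -27.30). A1 meets UM tangentially, so QM is at right angles to UM and A1 meets BC tangentially, so QB is at right angles to BC, with radius 8.3, so the center Q sits 8.3 in from both sides at Q = (34.60, -19.00). That places the tangent points at M = (42.90, -19.00) on UM and B = (34.60, -27.30) on BC. Then |EB| = |B − E| = 44.07.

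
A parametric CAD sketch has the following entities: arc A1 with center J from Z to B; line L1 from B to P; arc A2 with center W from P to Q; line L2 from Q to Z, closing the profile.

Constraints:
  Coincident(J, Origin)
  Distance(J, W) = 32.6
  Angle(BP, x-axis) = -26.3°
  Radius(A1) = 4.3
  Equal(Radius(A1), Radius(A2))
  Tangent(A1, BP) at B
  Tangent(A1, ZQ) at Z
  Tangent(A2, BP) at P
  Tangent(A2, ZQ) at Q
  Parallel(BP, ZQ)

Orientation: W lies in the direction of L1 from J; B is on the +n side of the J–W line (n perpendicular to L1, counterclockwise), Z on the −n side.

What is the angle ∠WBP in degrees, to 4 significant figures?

7.514°

Tangency of A1 to both parallel lines with radius 4.3 puts B and Z at J ± 4.3·n: B = (1.905, 3.855), Z = (-1.905, -3.855). Equal radii place P and Q the same way about W: P = W + 4.3·n = (31.13, -10.59), Q = W − 4.3·n = (27.32, -18.30). Then cos ∠WBP = BW·BP / (|BW||BP|), giving 7.514°.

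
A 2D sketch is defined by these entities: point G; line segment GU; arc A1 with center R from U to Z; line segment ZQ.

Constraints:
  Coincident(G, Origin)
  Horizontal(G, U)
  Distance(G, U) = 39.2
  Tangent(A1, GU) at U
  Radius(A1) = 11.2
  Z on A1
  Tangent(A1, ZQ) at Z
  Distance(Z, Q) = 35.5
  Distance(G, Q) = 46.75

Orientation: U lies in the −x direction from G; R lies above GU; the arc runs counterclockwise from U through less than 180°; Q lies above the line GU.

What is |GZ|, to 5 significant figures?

29.571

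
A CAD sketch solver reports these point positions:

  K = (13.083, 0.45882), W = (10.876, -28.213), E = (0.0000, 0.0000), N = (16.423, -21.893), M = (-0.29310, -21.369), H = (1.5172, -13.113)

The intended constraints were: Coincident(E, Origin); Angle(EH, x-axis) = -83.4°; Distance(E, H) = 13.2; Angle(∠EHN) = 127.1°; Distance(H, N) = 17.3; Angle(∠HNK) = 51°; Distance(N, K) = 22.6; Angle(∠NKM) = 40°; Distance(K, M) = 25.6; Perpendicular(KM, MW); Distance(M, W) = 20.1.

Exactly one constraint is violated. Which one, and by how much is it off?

Distance(M, W) = 20.1 — off by 7.00.

E = (0.00, 0.00) ✓; EH at -83.40° ✓; |EH| = 13.20 ✓; ∠EHN = 127.1° ✓; |HN| = 17.30 ✓; ∠HNK = 51.00° ✓; |NK| = 22.60 ✓; ∠NKM = 40.00° ✓; |KM| = 25.60 ✓; ∠(KM, MW) = 90.00° ✓; |MW| = 13.10 ✗.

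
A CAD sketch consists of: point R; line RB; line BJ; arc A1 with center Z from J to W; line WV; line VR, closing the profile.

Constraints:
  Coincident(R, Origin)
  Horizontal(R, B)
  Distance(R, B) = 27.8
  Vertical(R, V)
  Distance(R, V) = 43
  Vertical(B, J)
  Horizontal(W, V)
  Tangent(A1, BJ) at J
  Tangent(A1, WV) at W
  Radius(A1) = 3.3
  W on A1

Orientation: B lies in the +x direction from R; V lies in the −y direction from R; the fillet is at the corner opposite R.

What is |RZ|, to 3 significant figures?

46.7

R is at the origin; R and B share the same y with |RB| = 27.8 and B on the +x side, so B = (27.8, 0.00). R and V share the same x with |RV| = 43.0 and V on the −y side, so V = (0.00, -43.0). The virtual corner opposite R is at (27.8, -43.0). The tangent condition forces ZJ to be normal to BJ and tangency of A1 to WV means the radius ZW is perpendicular to WV, with radius 3.3, so the center Z sits 3.3 in from both sides at Z = (24.5, -39.7). Then |RZ| = |Z − R| = 46.7.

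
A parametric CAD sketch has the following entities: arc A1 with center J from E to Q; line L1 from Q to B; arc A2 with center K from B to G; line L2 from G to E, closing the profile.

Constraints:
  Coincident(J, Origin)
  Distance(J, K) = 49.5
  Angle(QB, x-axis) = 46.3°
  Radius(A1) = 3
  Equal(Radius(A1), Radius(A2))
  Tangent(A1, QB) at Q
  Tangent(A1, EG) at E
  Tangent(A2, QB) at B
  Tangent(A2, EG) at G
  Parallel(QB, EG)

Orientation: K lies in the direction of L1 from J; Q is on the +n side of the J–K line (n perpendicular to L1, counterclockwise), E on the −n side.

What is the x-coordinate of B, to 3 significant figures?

32.0

The slot axis is L1's direction at 46.3°, so u = (cos 46.3°, sin 46.3°) = (0.691, 0.723) and n = (−sin 46.3°, cos 46.3°) = (-0.723, 0.691). J is at the origin and K lies 49.5 along u from J, so K = 49.5·u = (34.2, 35.8). Tangency of A1 to both parallel lines with radius 3.0 puts Q and E at J ± 3.0·n: Q = (-2.17, 2.07), E = (2.17, -2.07). Equal radii place B and G the same way about K: B = K + 3.0·n = (32.0, 37.9), G = K − 3.0·n = (36.4, 33.7). So B.x = 32.0.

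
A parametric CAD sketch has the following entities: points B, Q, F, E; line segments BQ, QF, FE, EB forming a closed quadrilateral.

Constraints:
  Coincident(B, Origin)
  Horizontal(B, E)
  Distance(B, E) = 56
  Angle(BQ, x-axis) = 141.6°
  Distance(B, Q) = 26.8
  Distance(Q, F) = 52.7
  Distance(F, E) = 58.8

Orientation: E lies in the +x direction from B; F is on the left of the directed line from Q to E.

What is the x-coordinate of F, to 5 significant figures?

21.590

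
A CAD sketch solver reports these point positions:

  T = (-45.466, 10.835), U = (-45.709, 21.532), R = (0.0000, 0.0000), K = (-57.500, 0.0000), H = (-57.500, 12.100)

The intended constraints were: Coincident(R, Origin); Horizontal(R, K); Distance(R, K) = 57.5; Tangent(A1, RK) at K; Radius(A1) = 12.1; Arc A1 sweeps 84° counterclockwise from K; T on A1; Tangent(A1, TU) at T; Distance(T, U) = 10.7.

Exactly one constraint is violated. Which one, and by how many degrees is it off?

Tangent(A1, TU) at T — off by 7.30°.

R = (0.00, 0.00) ✓; R.y = 0.00, K.y = 0.00 ✓; |RK| = 57.50 ✓; ∠(HK, KR) = 90.00° ✓; |HK| = 12.10 ✓; bearing(H→T) − bearing(H→K) = 84.00° ✓; |HT| = 12.10 ✓; ∠(HT, TU) = 82.70° ✗; |TU| = 10.70 ✓.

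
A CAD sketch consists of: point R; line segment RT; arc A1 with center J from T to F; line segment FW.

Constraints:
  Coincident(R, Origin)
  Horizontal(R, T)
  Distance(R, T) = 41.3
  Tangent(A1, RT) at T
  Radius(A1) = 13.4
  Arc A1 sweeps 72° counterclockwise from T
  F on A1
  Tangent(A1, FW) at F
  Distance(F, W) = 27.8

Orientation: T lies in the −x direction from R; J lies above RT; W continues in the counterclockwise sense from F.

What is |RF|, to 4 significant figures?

30.02

R is at the origin; RT is horizontal with |RT| = 41.3 and T on the −x side, so T = (-41.30, 0.000). A1 meets RT tangentially, so JT is at right angles to RT, so J = T + (0, 13.4) = (-41.30, 13.40). On A1, T sits at bearing -90° from J; a 72° counterclockwise sweep puts F at bearing -18°, so F = J + 13.4·(cos -18°, sin -18°) = (-28.56, 9.259). Then |RF| = |F − R| = 30.02.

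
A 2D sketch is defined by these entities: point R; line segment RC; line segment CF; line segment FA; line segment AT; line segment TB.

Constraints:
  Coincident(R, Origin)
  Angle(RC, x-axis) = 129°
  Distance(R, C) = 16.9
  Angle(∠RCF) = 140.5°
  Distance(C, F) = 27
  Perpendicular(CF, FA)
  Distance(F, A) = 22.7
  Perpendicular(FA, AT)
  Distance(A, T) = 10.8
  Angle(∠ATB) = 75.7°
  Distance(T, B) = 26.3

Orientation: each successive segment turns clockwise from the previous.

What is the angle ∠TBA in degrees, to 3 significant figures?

23.9°

R is at the origin; RC runs at 129.0° with length 16.9, so C = (-10.6, 13.1). ∠RCF = 140.5° gives CF at 89.5° from the x-axis; with |CF| = 27.0, F = (-10.4, 40.1). CF is perpendicular to FA, so FA runs at -0.500°; with |FA| = 22.7, A = (12.3, 39.9). FA ⟂ AT, so AT runs at -90.5°; with |AT| = 10.8, T = (12.2, 29.1). ∠ATB = 75.7° gives TB at 165° from the x-axis; with |TB| = 26.3, B = (-13.2, 35.9). Then cos ∠TBA = BT·BA / (|BT||BA|), giving 23.9°.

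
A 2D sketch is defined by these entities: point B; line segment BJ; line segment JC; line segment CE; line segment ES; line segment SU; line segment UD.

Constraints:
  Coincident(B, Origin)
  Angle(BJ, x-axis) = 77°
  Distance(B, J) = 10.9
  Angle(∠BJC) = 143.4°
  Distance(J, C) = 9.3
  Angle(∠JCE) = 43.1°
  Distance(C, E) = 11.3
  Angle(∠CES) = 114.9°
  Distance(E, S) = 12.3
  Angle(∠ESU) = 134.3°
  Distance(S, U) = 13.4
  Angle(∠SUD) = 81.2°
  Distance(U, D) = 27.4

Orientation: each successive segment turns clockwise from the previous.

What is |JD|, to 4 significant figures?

19.27

B is at the origin; BJ runs at 77.0° with length 10.9, so J = (2.452, 10.62). ∠BJC = 143.4° gives JC at 40.40° from the x-axis; with |JC| = 9.3, C = (9.534, 16.65). ∠JCE = 43.1° gives CE at -96.50° from the x-axis; with |CE| = 11.3, E = (8.255, 5.421). ∠CES = 114.9° gives ES at -161.6° from the x-axis; with |ES| = 12.3, S = (-3.416, 1.538). ∠ESU = 134.3° gives SU at 152.7° from the x-axis; with |SU| = 13.4, U = (-15.32, 7.684). ∠SUD = 81.2° gives UD at 53.90° from the x-axis; with |UD| = 27.4, D = (0.8204, 29.82). Then |JD| = |D − J| = 19.27.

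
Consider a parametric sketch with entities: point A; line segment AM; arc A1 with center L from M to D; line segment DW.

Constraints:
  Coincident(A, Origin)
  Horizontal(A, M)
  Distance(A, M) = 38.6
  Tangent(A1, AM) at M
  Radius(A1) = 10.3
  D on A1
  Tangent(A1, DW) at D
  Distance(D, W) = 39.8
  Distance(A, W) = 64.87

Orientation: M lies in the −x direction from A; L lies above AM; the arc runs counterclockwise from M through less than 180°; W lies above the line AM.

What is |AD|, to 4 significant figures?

31.55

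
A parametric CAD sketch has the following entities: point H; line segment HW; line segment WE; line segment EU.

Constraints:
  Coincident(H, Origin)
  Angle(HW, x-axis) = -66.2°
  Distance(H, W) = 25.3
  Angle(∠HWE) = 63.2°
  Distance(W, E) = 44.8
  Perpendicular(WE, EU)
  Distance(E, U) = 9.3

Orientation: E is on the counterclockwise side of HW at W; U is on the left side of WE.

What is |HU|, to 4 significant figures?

35.94

H is at the origin; HW runs at -66.2° with length 25.3, so W = 25.3·(cos -66.2°, sin -66.2°) = (10.21, -23.15). ∠HWE = 63.2°, so WE runs at -66.2° + (180° − 63.2°) = 50.60° from the x-axis; with |WE| = 44.8, E = W + 44.8·(cos 50.60°, sin 50.60°) = (38.65, 11.47). The perpendicularity gives EU at right angles to WE; with |EU| = 9.3 on the left of WE, U = E + 9.3·(-0.7727, 0.6347) = (31.46, 17.37). Then |HU| = |U − H| = 35.94.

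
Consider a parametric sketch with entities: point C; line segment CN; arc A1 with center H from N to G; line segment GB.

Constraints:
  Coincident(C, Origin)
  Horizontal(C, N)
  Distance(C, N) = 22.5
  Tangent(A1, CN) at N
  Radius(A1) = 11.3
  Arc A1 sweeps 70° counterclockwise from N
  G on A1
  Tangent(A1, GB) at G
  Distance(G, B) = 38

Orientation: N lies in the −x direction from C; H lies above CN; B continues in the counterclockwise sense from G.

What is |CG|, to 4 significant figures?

14.02

C is at the origin; CN is horizontal with |CN| = 22.5 and N on the −x side, so N = (-22.50, 0.000). Tangency of A1 to CN means the radius HN is perpendicular to CN, so H = N + (0, 11.3) = (-22.50, 11.30). On A1, N sits at bearing -90° from H; a 70° counterclockwise sweep puts G at bearing -20°, so G = H + 11.3·(cos -20°, sin -20°) = (-11.88, 7.435). Then |CG| = |G − C| = 14.02.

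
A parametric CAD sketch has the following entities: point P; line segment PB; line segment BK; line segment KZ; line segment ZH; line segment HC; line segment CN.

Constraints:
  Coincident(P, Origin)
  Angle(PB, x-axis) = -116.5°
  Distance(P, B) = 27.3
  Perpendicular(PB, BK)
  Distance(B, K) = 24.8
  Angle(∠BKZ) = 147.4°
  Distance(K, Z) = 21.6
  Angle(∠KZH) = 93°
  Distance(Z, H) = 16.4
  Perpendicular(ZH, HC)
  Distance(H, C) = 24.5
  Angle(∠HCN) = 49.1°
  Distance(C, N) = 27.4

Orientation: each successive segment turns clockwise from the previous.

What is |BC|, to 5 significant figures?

19.368

P is at the origin; PB runs at -116.5° with length 27.3, so B = (-12.181, -24.432). PB is perpendicular to BK, so BK runs at 153.50°; with |BK| = 24.8, K = (-34.376, -13.366). ∠BKZ = 147.4° gives KZ at 120.90° from the x-axis; with |KZ| = 21.6, Z = (-45.468, 5.1682). ∠KZH = 93.0° gives ZH at 33.900° from the x-axis; with |ZH| = 16.4, H = (-31.856, 14.315). The perpendicularity gives HC at right angles to ZH, so HC runs at -56.100°; with |HC| = 24.5, C = (-18.191, -6.0201). Then |BC| = |C − B| = 19.368.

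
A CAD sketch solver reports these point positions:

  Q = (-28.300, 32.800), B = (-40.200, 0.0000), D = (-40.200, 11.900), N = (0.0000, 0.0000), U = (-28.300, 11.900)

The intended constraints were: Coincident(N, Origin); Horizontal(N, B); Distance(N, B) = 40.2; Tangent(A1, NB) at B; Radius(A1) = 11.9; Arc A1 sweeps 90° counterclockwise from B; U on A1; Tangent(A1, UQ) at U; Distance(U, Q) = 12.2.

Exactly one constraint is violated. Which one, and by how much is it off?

Distance(U, Q) = 12.2 — off by 8.70.

N = (0.00, 0.00) ✓; N.y = 0.00, B.y = 0.00 ✓; |NB| = 40.20 ✓; ∠(DB, BN) = 90.00° ✓; |DB| = 11.90 ✓; bearing(D→U) − bearing(D→B) = 90.00° ✓; |DU| = 11.90 ✓; ∠(DU, UQ) = 90.00° ✓; |UQ| = 20.90 ✗.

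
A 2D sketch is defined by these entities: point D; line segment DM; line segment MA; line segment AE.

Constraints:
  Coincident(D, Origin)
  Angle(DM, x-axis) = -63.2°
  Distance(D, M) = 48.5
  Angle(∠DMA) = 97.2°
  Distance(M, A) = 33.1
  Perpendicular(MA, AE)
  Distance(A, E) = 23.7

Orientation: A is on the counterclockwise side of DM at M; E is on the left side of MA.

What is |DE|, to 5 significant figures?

46.165

D is at the origin; DM runs at -63.2° with length 48.5, so M = 48.5·(cos -63.2°, sin -63.2°) = (21.868, -43.290). ∠DMA = 97.2°, so MA runs at -63.2° + (180° − 97.2°) = 19.600° from the x-axis; with |MA| = 33.1, A = M + 33.1·(cos 19.600°, sin 19.600°) = (53.050, -32.187). MA ⟂ AE; with |AE| = 23.7 on the left of MA, E = A + 23.7·(-0.33545, 0.94206) = (45.099, -9.8602). Then |DE| = |E − D| = 46.165.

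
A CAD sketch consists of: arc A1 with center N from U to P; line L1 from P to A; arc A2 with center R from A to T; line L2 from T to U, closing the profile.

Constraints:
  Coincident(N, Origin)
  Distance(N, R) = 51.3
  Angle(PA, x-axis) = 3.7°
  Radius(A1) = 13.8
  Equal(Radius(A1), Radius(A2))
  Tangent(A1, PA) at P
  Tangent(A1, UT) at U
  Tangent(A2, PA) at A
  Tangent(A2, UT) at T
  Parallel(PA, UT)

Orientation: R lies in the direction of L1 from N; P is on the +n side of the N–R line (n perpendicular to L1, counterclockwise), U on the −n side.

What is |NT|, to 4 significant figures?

53.12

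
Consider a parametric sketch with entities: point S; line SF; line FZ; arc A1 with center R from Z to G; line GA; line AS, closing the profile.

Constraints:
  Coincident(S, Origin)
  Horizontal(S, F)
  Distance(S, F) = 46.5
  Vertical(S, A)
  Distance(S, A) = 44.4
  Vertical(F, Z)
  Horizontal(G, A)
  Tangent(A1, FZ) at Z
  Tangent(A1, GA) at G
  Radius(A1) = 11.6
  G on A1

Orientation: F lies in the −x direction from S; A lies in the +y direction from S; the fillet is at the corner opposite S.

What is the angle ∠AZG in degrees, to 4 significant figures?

30.99°

S is at the origin; S and F share the same y with |SF| = 46.5 and F on the −x side, so F = (-46.50, 0.000). S and A share the same x with |SA| = 44.4 and A on the +y side, so A = (0.000, 44.40). The virtual corner opposite S is at (-46.50, 44.40). Since A1 is tangent to FZ there, RZ ⟂ FZ and A1 meets GA tangentially, so RG is at right angles to GA, with radius 11.6, so the center R sits 11.6 in from both sides at R = (-34.90, 32.80). That places the tangent points at Z = (-46.50, 32.80) on FZ and G = (-34.90, 44.40) on GA. Then cos ∠AZG = ZA·ZG / (|ZA||ZG|), giving 30.99°.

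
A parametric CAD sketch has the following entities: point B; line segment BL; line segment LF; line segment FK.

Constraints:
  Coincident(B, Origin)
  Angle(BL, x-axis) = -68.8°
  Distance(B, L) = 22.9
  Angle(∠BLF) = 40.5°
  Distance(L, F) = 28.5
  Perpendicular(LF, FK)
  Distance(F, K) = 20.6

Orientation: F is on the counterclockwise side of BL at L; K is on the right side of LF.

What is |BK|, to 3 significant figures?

37.2

B is at the origin; BL runs at -68.8° with length 22.9, so L = 22.9·(cos -68.8°, sin -68.8°) = (8.28, -21.4). ∠BLF = 40.5°, so LF runs at -68.8° + (180° − 40.5°) = 70.7° from the x-axis; with |LF| = 28.5, F = L + 28.5·(cos 70.7°, sin 70.7°) = (17.7, 5.55). LF is perpendicular to FK; with |FK| = 20.6 on the right of LF, K = F + 20.6·(0.944, -0.331) = (37.1, -1.26). Then |BK| = |K − B| = 37.2.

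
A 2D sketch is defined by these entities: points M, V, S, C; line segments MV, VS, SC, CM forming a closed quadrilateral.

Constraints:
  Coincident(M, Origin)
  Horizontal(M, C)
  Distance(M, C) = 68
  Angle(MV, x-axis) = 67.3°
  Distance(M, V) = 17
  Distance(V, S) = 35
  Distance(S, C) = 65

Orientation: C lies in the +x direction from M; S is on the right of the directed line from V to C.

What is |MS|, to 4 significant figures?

20.20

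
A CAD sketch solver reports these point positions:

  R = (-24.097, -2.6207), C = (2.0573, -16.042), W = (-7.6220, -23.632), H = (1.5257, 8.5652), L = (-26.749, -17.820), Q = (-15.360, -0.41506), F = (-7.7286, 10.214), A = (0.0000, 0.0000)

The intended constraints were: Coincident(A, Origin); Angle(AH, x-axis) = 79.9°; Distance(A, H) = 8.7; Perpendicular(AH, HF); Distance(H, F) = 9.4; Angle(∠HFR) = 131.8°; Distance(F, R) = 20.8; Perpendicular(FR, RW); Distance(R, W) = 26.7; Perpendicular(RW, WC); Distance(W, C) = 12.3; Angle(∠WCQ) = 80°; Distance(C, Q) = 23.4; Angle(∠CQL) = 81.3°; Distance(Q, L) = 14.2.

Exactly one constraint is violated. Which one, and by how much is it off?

Distance(Q, L) = 14.2 — off by 6.60.

A = (0.00, 0.00) ✓; AH at 79.90° ✓; |AH| = 8.700 ✓; ∠(AH, HF) = 90.00° ✓; |HF| = 9.400 ✓; ∠HFR = 131.8° ✓; |FR| = 20.80 ✓; ∠(FR, RW) = 90.00° ✓; |RW| = 26.70 ✓; ∠(RW, WC) = 90.00° ✓; |WC| = 12.30 ✓; ∠WCQ = 80.00° ✓; |CQ| = 23.40 ✓; ∠CQL = 81.30° ✓; |QL| = 20.80 ✗.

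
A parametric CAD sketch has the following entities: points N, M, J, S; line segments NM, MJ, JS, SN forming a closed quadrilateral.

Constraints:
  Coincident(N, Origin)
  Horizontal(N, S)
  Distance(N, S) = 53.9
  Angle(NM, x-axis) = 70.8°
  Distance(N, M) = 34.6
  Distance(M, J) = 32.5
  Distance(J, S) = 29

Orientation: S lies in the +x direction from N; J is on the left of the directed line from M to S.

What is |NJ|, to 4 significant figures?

51.11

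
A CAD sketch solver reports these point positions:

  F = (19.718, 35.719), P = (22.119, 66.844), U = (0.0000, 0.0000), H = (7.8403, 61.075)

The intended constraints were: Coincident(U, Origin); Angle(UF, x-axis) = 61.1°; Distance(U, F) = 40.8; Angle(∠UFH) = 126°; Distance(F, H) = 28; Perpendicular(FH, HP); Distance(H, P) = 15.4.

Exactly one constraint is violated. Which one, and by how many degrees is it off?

Perpendicular(FH, HP) — off by 3.10°.

U = (0.00, 0.00) ✓; UF at 61.10° ✓; |UF| = 40.80 ✓; ∠UFH = 126.0° ✓; |FH| = 28.00 ✓; ∠(FH, HP) = 93.10° ✗; |HP| = 15.40 ✓.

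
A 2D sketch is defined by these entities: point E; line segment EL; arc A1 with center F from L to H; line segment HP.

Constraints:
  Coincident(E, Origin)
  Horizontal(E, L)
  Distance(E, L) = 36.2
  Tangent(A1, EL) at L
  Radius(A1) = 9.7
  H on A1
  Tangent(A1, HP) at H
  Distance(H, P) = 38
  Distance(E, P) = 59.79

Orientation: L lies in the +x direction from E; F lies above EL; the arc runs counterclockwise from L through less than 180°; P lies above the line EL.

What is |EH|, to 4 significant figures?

47.17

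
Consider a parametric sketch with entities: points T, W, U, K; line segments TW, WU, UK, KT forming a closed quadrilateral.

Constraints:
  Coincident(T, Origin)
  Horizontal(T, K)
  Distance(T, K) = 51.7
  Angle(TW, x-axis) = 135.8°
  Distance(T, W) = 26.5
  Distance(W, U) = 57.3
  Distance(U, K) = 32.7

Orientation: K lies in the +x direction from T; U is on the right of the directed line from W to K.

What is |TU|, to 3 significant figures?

30.9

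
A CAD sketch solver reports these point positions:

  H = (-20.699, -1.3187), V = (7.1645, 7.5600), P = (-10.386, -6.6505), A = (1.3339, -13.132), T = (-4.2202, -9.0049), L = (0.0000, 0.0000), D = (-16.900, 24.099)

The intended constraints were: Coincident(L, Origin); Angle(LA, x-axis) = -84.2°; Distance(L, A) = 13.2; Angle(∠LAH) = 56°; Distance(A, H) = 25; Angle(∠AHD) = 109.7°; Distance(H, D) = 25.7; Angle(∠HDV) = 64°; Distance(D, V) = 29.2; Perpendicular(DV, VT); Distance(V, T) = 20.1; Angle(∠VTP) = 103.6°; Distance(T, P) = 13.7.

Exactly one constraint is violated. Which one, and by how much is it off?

Distance(T, P) = 13.7 — off by 7.10.

L = (0.00, 0.00) ✓; LA at -84.20° ✓; |LA| = 13.20 ✓; ∠LAH = 56.00° ✓; |AH| = 25.00 ✓; ∠AHD = 109.7° ✓; |HD| = 25.70 ✓; ∠HDV = 64.00° ✓; |DV| = 29.20 ✓; ∠(DV, VT) = 90.00° ✓; |VT| = 20.10 ✓; ∠VTP = 103.6° ✓; |TP| = 6.600 ✗.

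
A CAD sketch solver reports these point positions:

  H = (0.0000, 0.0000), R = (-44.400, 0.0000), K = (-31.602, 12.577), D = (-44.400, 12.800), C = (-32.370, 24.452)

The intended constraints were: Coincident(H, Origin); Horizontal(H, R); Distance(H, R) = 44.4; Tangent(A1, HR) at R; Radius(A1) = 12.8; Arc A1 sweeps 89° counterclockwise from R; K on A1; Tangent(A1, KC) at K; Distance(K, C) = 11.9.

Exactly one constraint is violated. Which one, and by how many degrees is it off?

Tangent(A1, KC) at K — off by 4.70°.

H = (0.00, 0.00) ✓; H.y = 0.00, R.y = 0.00 ✓; |HR| = 44.40 ✓; ∠(DR, RH) = 90.00° ✓; |DR| = 12.80 ✓; bearing(D→K) − bearing(D→R) = 89.00° ✓; |DK| = 12.80 ✓; ∠(DK, KC) = 85.30° ✗; |KC| = 11.90 ✓.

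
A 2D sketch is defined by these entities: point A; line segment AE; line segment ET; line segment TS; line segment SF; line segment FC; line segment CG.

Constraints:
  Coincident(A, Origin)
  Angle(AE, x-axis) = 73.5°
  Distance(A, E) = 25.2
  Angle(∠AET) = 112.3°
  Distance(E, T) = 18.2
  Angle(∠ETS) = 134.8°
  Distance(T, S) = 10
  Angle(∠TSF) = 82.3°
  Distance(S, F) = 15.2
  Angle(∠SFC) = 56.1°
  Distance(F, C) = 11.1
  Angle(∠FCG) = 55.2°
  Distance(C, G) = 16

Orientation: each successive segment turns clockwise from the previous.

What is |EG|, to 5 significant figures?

29.442

∠SFC = 56.1° gives FC at 99.000° from the x-axis; with |FC| = 11.1, C = (20.120, 20.271). ∠FCG = 55.2° gives CG at -25.800° from the x-axis; with |CG| = 16.0, G = (34.525, 13.307). Then |EG| = |G − E| = 29.442.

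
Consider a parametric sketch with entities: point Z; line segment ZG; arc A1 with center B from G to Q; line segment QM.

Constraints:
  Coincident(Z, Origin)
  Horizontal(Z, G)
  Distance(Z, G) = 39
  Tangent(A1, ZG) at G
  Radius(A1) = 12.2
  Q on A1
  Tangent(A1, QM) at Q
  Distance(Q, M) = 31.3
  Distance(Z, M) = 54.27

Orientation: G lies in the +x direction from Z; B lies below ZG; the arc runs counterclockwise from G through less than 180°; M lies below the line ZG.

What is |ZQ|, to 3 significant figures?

30.2

Z is at the origin; Z and G share the same y with |ZG| = 39.0 and G on the +x side, so G = (39.0, 0.00). A1 meets ZG tangentially, so BG is at right angles to ZG, so B = G + (0, -12.2) = (39.0, -12.2). Since BQ ⟂ QM (tangency), |BM| = √(12.2² + 31.3²) = 33.6 regardless of where Q sits on A1. So M lies on both circle(Z, 54.27) and circle(B, 33.6); the below-ZG intersection is M = (30.7, -44.8). Q is the foot of the tangent from M: Q = (26.9, -13.7).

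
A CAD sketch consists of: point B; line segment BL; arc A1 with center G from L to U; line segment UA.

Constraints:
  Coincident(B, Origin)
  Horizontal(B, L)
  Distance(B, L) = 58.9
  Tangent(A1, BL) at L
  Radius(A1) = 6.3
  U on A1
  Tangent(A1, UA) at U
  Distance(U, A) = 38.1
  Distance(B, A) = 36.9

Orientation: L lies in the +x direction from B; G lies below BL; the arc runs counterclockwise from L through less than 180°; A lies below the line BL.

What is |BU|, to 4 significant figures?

54.82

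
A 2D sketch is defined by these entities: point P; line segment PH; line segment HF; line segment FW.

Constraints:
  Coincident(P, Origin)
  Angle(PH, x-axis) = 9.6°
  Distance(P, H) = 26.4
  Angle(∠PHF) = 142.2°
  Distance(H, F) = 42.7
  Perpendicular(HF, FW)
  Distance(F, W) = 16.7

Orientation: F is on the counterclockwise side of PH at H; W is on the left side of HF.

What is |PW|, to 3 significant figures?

63.6

∠PHF = 142.2°, so HF runs at 9.6° + (180° − 142.2°) = 47.4° from the x-axis; with |HF| = 42.7, F = H + 42.7·(cos 47.4°, sin 47.4°) = (54.9, 35.8). The perpendicularity gives FW at right angles to HF; with |FW| = 16.7 on the left of HF, W = F + 16.7·(-0.736, 0.677) = (42.6, 47.1). Then |PW| = |W − P| = 63.6.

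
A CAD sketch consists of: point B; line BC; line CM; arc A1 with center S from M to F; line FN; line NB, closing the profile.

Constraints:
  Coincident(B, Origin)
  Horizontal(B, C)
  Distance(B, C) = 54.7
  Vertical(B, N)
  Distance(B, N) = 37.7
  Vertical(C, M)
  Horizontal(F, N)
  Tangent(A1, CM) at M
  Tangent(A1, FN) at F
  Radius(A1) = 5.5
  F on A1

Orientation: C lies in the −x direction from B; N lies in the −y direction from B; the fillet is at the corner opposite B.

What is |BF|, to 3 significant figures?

62.0

B is at the origin; B and C share the same y with |BC| = 54.7 and C on the −x side, so C = (-54.7, 0.00). BN is vertical with |BN| = 37.7 and N on the −y side, so N = (0.00, -37.7). The virtual corner opposite B is at (-54.7, -37.7). A1 meets CM tangentially, so SM is at right angles to CM and since A1 is tangent to FN there, SF ⟂ FN, with radius 5.5, so the center S sits 5.5 in from both sides at S = (-49.2, -32.2). That places the tangent points at M = (-54.7, -32.2) on CM and F = (-49.2, -37.7) on FN. Then |BF| = |F − B| = 62.0.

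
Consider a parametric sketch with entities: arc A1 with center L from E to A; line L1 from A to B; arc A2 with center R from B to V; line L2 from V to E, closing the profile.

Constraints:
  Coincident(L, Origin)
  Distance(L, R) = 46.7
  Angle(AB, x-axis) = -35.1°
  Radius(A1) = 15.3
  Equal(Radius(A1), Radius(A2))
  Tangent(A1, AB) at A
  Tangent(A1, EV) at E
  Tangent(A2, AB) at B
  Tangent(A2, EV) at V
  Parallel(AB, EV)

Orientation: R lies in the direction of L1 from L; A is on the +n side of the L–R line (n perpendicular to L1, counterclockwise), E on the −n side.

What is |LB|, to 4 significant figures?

49.14

The slot axis is L1's direction at -35.1°, so u = (cos -35.1°, sin -35.1°) = (0.8181, -0.5750) and n = (−sin -35.1°, cos -35.1°) = (0.5750, 0.8181). L is at the origin and R lies 46.7 along u from L, so R = 46.7·u = (38.21, -26.85). Tangency of A1 to both parallel lines with radius 15.3 puts A and E at L ± 15.3·n: A = (8.798, 12.52), E = (-8.798, -12.52). Equal radii place B and V the same way about R: B = R + 15.3·n = (47.01, -14.34), V = R − 15.3·n = (29.41, -39.37). Then |LB| = |B − L| = 49.14.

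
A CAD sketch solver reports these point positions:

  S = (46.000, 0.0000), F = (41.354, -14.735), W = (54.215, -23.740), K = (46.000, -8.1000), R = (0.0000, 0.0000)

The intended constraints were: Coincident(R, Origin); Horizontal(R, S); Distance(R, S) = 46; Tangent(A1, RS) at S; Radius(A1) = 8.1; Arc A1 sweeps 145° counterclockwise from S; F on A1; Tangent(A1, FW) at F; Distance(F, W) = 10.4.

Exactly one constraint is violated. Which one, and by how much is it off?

Distance(F, W) = 10.4 — off by 5.30.

R = (0.00, 0.00) ✓; R.y = 0.00, S.y = 0.00 ✓; |RS| = 46.00 ✓; ∠(KS, SR) = 90.00° ✓; |KS| = 8.100 ✓; bearing(K→F) − bearing(K→S) = 145.0° ✓; |KF| = 8.100 ✓; ∠(KF, FW) = 90.00° ✓; |FW| = 15.70 ✗.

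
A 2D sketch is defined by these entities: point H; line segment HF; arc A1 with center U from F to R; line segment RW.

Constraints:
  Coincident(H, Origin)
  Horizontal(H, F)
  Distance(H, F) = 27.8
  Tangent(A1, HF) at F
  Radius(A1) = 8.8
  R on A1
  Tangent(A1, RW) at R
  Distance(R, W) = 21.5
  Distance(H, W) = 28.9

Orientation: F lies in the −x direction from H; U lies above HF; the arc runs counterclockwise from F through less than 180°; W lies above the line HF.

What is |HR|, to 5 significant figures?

20.367

Checks: |UF| = 8.800 ✓; |UR| = 8.800 ✓; ∠(UR, RW) = 90.00° ✓; |RW| = 21.50 ✓; |HW| = 28.90 ✓.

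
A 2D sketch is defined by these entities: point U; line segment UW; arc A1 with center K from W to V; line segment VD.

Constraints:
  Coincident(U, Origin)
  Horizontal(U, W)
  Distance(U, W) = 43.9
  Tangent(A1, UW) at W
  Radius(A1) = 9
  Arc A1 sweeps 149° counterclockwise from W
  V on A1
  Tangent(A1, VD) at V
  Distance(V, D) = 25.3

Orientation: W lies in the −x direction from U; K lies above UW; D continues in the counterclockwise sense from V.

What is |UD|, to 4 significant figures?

67.82

U is at the origin; UW is horizontal with |UW| = 43.9 and W on the −x side, so W = (-43.90, 0.000). Since A1 is tangent to UW there, KW ⟂ UW, so K = W + (0, 9) = (-43.90, 9.000). On A1, W sits at bearing -90° from K; a 149° counterclockwise sweep puts V at bearing 59°, so V = K + 9.0·(cos 59°, sin 59°) = (-39.26, 16.71). Tangency of A1 to VD means the radius KV is perpendicular to VD, so VD runs along (−sin 59°, cos 59°); with |VD| = 25.3, D = (-60.95, 29.74). Then |UD| = |D − U| = 67.82.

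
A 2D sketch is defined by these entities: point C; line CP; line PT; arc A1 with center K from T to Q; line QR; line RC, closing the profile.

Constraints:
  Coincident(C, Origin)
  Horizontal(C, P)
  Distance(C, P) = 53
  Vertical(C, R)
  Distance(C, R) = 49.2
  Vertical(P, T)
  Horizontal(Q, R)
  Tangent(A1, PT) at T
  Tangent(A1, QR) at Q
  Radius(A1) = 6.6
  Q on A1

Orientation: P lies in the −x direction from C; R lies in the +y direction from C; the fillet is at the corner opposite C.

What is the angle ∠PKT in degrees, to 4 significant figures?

81.19°

C is at the origin; CP is horizontal with |CP| = 53.0 and P on the −x side, so P = (-53.00, 0.000). CR is vertical with |CR| = 49.2 and R on the +y side, so R = (0.000, 49.20). The virtual corner opposite C is at (-53.00, 49.20). A1 meets PT tangentially, so KT is at right angles to PT and tangency of A1 to QR means the radius KQ is perpendicular to QR, with radius 6.6, so the center K sits 6.6 in from both sides at K = (-46.40, 42.60). That places the tangent points at T = (-53.00, 42.60) on PT and Q = (-46.40, 49.20) on QR. Then cos ∠PKT = KP·KT / (|KP||KT|), giving 81.19°.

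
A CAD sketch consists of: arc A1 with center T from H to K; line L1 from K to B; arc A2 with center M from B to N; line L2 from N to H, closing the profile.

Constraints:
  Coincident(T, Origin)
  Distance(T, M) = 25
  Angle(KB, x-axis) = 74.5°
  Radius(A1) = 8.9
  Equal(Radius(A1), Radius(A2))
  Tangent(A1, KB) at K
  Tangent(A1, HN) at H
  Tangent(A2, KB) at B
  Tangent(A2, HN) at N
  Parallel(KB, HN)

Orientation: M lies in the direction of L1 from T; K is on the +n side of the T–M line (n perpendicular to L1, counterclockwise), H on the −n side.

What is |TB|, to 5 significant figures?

26.537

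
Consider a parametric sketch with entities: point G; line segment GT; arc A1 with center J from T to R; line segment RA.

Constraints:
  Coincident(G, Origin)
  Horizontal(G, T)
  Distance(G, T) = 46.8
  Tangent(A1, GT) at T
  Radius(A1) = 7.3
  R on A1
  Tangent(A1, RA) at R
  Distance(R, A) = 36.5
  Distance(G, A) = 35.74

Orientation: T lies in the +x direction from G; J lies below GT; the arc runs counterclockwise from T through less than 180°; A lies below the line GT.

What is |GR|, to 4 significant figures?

41.24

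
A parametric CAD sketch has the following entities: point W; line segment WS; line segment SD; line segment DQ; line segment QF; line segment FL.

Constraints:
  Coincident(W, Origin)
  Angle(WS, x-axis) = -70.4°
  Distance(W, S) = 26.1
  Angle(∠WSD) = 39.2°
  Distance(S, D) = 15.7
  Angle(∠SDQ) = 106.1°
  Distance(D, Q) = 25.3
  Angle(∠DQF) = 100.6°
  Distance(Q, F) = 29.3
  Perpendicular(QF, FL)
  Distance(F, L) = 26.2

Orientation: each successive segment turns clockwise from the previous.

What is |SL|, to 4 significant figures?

20.73

W is at the origin; WS runs at -70.4° with length 26.1, so S = (8.755, -24.59). ∠WSD = 39.2° gives SD at 148.8° from the x-axis; with |SD| = 15.7, D = (-4.674, -16.45). ∠SDQ = 106.1° gives DQ at 74.90° from the x-axis; with |DQ| = 25.3, Q = (1.917, 7.972). ∠DQF = 100.6° gives QF at -4.500° from the x-axis; with |QF| = 29.3, F = (31.13, 5.673). QF ⟂ FL, so FL runs at -94.50°; with |FL| = 26.2, L = (29.07, -20.45). Then |SL| = |L − S| = 20.73.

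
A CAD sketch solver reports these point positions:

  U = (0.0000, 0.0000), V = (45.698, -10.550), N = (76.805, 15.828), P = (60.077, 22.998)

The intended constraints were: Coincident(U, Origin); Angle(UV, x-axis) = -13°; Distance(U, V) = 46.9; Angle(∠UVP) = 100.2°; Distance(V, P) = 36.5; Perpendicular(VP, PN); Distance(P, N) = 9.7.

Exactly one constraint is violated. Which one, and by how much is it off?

Distance(P, N) = 9.7 — off by 8.50.

U = (0.00, 0.00) ✓; UV at -13.00° ✓; |UV| = 46.90 ✓; ∠UVP = 100.2° ✓; |VP| = 36.50 ✓; ∠(VP, PN) = 90.00° ✓; |PN| = 18.20 ✗.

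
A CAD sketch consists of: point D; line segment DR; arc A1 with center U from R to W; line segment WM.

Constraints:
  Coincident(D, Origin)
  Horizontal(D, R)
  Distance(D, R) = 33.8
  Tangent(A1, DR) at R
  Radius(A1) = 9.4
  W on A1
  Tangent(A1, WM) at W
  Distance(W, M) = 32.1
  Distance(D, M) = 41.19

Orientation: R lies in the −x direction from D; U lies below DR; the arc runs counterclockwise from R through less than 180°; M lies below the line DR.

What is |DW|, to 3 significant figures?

43.3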